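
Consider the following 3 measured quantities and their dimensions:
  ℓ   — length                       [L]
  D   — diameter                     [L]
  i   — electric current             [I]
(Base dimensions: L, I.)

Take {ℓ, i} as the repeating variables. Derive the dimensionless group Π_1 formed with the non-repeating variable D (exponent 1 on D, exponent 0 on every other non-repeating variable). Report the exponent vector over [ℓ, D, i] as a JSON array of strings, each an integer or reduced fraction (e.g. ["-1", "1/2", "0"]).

Exponent matrix [L,I] × [ℓ,D,i]:
  L: [ 1  1  0]
  I: [ 0  0  1]
RREF → pivots at {ℓ,i} ⇒ r = 2
Pivot set = {ℓ,i}, free = {D}
RREF:
  r0: [   1    1    0]
  r1: [   0    0    1]
Fix exponent of D at 1; solve each RREF row for its pivot's exponent:
  r0: exp(ℓ) + (1)·1 = 0 ⇒ exp(ℓ) = -1
  r1: exp(i) + (0)·1 = 0 ⇒ exp(i) = 0
Π_1 = ℓ^-1 · D

["-1", "1", "0"]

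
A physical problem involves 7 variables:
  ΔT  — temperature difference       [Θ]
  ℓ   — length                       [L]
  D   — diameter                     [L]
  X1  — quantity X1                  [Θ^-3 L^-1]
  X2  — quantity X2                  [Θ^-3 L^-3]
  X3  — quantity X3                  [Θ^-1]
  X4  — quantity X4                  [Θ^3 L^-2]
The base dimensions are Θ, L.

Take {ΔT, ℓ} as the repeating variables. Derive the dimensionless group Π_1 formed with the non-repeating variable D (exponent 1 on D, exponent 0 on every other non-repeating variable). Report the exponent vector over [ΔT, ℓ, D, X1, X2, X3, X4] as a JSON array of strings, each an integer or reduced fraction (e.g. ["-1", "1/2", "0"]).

["0", "-1", "1", "0", "0", "0", "0"]

Dimensional matrix (Θ×L by ΔT×ℓ×D×X1×X2×X3×X4):
  Θ: [ 1  0  0 -3 -3 -1  3]
  L: [ 0  1  1 -1 -3  0 -2]
Row reduction gives pivot columns ΔT,ℓ; rank = 2
Pivot set = {ΔT,ℓ}, free = {D,X1,X2,X3,X4}
RREF:
  r0: [   1    0    0   -3   -3   -1    3]
  r1: [   0    1    1   -1   -3    0   -2]
Fix exponent of D at 1, X1 at 0, X2 at 0, X3 at 0, X4 at 0; solve each RREF row for its pivot's exponent:
  r0: exp(ΔT) + (0)·1 = 0 ⇒ exp(ΔT) = 0
  r1: exp(ℓ) + (1)·1 = 0 ⇒ exp(ℓ) = -1
Π_1 = ℓ^-1 · D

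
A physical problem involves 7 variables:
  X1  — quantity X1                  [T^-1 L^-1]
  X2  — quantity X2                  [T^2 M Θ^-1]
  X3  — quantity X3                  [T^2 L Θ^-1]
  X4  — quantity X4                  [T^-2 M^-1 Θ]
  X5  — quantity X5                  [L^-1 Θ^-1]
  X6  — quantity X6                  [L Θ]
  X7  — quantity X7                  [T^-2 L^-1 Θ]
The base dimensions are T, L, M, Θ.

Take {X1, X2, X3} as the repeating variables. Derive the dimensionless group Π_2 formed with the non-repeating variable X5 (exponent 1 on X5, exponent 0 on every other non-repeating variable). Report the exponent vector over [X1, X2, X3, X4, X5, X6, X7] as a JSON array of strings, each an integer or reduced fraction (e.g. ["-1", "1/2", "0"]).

["-2", "0", "-1", "0", "1", "0", "0"]

Dimensional matrix (T×L×M×Θ by X1×X2×X3×X4×X5×X6×X7):
  T: [-1  2  2 -2  0  0 -2]
  L: [-1  0  1  0 -1  1 -1]
  M: [ 0  1  0 -1  0  0  0]
  Θ: [ 0 -1 -1  1 -1  1  1]
Row reduction gives pivot columns X1,X2,X3; rank = 3
Pivot set = {X1,X2,X3}, free = {X4,X5,X6,X7}
RREF:
  r0: [   1    0    0    0    2   -2    0]
  r1: [   0    1    0   -1    0    0    0]
  r2: [   0    0    1    0    1   -1   -1]
  r3: [   0    0    0    0    0    0    0]
Fix exponent of X5 at 1, X4 at 0, X6 at 0, X7 at 0; solve each RREF row for its pivot's exponent:
  r0: exp(X1) + (2)·1 = 0 ⇒ exp(X1) = -2
  r1: exp(X2) + (0)·1 = 0 ⇒ exp(X2) = 0
  r2: exp(X3) + (1)·1 = 0 ⇒ exp(X3) = -1
Π_2 = X1^-2 · X3^-1 · X5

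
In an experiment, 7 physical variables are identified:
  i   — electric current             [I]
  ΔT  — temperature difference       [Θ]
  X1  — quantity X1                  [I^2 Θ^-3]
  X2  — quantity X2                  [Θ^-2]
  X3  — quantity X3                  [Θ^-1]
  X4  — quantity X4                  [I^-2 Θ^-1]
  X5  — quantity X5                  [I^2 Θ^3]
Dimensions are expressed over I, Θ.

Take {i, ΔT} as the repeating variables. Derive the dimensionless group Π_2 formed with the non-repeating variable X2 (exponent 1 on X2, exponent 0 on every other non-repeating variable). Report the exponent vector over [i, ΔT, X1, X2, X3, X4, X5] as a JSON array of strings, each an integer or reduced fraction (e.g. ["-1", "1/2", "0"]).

Write exponents as rows I,Θ / cols i,ΔT,X1,X2,X3,X4,X5:
  I: [ 1  0  2  0  0 -2  2]
  Θ: [ 0  1 -3 -2 -1 -1  3]
Echelon form has 2 nonzero rows (pivots: i,ΔT)
Repeat: i,ΔT; free: X1,X2,X3,X4,X5
RREF:
  r0: [   1    0    2    0    0   -2    2]
  r1: [   0    1   -3   -2   -1   -1    3]
Fix exponent of X2 at 1, X1 at 0, X3 at 0, X4 at 0, X5 at 0; solve each RREF row for its pivot's exponent:
  r0: exp(i) + (0)·1 = 0 ⇒ exp(i) = 0
  r1: exp(ΔT) + (-2)·1 = 0 ⇒ exp(ΔT) = 2
Π_2 = ΔT^2 · X2

["0", "2", "0", "1", "0", "0", "0"]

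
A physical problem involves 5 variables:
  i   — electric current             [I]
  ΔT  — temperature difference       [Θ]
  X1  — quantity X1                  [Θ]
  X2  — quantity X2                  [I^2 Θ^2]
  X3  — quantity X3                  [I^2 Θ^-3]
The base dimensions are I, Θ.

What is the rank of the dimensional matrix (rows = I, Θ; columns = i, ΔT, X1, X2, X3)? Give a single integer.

Dimensional matrix (I×Θ by i×ΔT×X1×X2×X3):
  I: [ 1  0  0  2  2]
  Θ: [ 0  1  1  2 -3]
RREF → pivots at {i,ΔT} ⇒ r = 2

2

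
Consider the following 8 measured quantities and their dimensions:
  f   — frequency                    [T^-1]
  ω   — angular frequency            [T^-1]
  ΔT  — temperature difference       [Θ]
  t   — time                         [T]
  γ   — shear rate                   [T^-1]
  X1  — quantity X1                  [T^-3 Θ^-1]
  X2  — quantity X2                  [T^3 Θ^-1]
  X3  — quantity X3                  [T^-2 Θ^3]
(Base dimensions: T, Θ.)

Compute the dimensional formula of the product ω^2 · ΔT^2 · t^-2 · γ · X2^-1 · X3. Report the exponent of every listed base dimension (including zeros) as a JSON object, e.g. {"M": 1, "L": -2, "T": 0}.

{"T": -10, "Θ": 6}

Exponent matrix [T,Θ] × [f,ω,ΔT,t,γ,X1,X2,X3]:
  T: [-1 -1  0  1 -1 -3  3 -2]
  Θ: [ 0  0  1  0  0 -1 -1  3]
  [T]: (2)·-1+(2)·0+(-2)·1+(1)·-1+(-1)·3+(1)·-2 = -10
  [Θ]: (2)·0+(2)·1+(-2)·0+(1)·0+(-1)·-1+(1)·3 = 6
⇒ T^-10 Θ^6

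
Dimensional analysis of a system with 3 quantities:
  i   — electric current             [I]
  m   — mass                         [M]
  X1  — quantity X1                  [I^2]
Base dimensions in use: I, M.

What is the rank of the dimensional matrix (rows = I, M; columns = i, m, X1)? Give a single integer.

2

Write exponents as rows I,M / cols i,m,X1:
  I: [ 1  0  2]
  M: [ 0  1  0]
Row reduction gives pivot columns i,m; rank = 2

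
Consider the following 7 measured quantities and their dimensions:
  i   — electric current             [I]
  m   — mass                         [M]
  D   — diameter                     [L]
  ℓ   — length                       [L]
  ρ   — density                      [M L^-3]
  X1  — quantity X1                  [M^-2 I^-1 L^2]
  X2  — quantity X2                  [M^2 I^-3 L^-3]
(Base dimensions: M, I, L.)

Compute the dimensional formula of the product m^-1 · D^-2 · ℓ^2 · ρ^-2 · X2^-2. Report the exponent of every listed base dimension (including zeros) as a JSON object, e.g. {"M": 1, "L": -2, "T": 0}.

{"M": -7, "I": 6, "L": 12}

Write exponents as rows M,I,L / cols i,m,D,ℓ,ρ,X1,X2:
  M: [ 0  1  0  0  1 -2  2]
  I: [ 1  0  0  0  0 -1 -3]
  L: [ 0  0  1  1 -3  2 -3]
  [M]: (-1)·1+(-2)·0+(2)·0+(-2)·1+(-2)·2 = -7
  [I]: (-1)·0+(-2)·0+(2)·0+(-2)·0+(-2)·-3 = 6
  [L]: (-1)·0+(-2)·1+(2)·1+(-2)·-3+(-2)·-3 = 12
⇒ M^-7 I^6 L^12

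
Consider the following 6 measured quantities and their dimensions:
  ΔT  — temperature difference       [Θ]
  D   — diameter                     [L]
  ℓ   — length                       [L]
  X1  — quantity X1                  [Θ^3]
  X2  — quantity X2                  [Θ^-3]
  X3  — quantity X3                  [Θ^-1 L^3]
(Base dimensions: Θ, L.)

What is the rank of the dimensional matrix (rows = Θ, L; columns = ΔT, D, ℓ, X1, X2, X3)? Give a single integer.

Write exponents as rows Θ,L / cols ΔT,D,ℓ,X1,X2,X3:
  Θ: [ 1  0  0  3 -3 -1]
  L: [ 0  1  1  0  0  3]
RREF → pivots at {ΔT,D} ⇒ r = 2

2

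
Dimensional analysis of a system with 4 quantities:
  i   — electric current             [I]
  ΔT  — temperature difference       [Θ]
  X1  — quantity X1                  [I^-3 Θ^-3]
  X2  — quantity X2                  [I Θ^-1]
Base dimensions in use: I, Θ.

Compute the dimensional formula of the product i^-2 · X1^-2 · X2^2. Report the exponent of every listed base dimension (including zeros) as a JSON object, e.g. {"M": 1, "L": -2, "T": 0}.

Write exponents as rows I,Θ / cols i,ΔT,X1,X2:
  I: [ 1  0 -3  1]
  Θ: [ 0  1 -3 -1]
  [I]: (-2)·1+(-2)·-3+(2)·1 = 6
  [Θ]: (-2)·0+(-2)·-3+(2)·-1 = 4
⇒ I^6 Θ^4

{"I": 6, "Θ": 4}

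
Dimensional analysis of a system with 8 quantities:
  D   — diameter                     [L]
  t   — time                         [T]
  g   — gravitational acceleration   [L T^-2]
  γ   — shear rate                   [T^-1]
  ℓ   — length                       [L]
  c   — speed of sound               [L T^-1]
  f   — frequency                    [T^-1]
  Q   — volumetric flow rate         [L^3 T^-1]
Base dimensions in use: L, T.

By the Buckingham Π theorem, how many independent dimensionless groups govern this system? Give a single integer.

6

Exponent matrix [L,T] × [D,t,g,γ,ℓ,c,f,Q]:
  L: [ 1  0  1  0  1  1  0  3]
  T: [ 0  1 -2 -1  0 -1 -1 -1]
Echelon form has 2 nonzero rows (pivots: D,t)
n=8, r=2 ⇒ 6 dimensionless groups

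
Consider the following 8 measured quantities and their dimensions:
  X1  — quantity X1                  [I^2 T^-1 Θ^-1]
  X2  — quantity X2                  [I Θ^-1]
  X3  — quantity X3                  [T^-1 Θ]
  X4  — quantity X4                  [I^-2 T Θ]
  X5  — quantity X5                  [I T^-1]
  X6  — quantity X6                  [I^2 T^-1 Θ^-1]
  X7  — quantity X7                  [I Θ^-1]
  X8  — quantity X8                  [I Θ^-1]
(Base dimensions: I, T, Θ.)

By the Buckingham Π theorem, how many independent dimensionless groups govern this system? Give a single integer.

Dimensional matrix (I×T×Θ by X1×X2×X3×X4×X5×X6×X7×X8):
  I: [ 2  1  0 -2  1  2  1  1]
  T: [-1  0 -1  1 -1 -1  0  0]
  Θ: [-1 -1  1  1  0 -1 -1 -1]
Row reduction gives pivot columns X1,X2; rank = 2
Π count = n − r = 8 − 2 = 6

6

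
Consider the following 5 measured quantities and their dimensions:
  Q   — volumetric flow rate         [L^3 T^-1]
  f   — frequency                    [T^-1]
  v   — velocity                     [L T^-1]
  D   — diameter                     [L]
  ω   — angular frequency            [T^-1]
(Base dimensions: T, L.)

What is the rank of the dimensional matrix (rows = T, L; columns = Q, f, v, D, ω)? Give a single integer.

Write exponents as rows T,L / cols Q,f,v,D,ω:
  T: [-1 -1 -1  0 -1]
  L: [ 3  0  1  1  0]
Echelon form has 2 nonzero rows (pivots: Q,f)

2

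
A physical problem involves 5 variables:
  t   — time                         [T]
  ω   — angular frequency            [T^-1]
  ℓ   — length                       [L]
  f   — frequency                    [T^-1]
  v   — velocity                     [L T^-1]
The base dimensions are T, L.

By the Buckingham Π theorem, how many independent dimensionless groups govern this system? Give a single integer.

3

Write exponents as rows T,L / cols t,ω,ℓ,f,v:
  T: [ 1 -1  0 -1 -1]
  L: [ 0  0  1  0  1]
Row reduction gives pivot columns t,ℓ; rank = 2
Π count = n − r = 5 − 2 = 3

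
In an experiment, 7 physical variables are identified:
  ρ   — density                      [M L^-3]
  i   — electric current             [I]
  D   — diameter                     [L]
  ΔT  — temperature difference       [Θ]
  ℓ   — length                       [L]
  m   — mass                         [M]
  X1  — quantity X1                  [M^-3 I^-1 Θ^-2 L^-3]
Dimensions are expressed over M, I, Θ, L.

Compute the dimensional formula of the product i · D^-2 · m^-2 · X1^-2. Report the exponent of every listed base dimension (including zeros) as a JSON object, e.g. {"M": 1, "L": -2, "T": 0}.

{"M": 4, "I": 3, "Θ": 4, "L": 4}

Exponent matrix [M,I,Θ,L] × [ρ,i,D,ΔT,ℓ,m,X1]:
  M: [ 1  0  0  0  0  1 -3]
  I: [ 0  1  0  0  0  0 -1]
  Θ: [ 0  0  0  1  0  0 -2]
  L: [-3  0  1  0  1  0 -3]
  [M]: (1)·0+(-2)·0+(-2)·1+(-2)·-3 = 4
  [I]: (1)·1+(-2)·0+(-2)·0+(-2)·-1 = 3
  [Θ]: (1)·0+(-2)·0+(-2)·0+(-2)·-2 = 4
  [L]: (1)·0+(-2)·1+(-2)·0+(-2)·-3 = 4
⇒ M^4 I^3 Θ^4 L^4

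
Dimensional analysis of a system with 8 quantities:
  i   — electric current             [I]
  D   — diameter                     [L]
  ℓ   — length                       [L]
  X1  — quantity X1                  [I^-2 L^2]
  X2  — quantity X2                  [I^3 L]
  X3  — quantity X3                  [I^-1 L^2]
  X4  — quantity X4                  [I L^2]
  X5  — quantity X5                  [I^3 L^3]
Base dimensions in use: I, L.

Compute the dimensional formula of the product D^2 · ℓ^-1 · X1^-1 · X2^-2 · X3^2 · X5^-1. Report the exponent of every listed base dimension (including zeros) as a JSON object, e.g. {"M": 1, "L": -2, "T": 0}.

{"I": -9, "L": -2}

Write exponents as rows I,L / cols i,D,ℓ,X1,X2,X3,X4,X5:
  I: [ 1  0  0 -2  3 -1  1  3]
  L: [ 0  1  1  2  1  2  2  3]
  [I]: (2)·0+(-1)·0+(-1)·-2+(-2)·3+(2)·-1+(-1)·3 = -9
  [L]: (2)·1+(-1)·1+(-1)·2+(-2)·1+(2)·2+(-1)·3 = -2
⇒ I^-9 L^-2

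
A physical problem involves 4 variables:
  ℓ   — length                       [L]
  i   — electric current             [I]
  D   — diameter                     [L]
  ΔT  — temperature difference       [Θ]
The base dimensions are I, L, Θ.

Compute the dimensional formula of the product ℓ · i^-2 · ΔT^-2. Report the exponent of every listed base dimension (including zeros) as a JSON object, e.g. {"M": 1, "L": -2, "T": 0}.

Write exponents as rows I,L,Θ / cols ℓ,i,D,ΔT:
  I: [ 0  1  0  0]
  L: [ 1  0  1  0]
  Θ: [ 0  0  0  1]
  [I]: (1)·0+(-2)·1+(-2)·0 = -2
  [L]: (1)·1+(-2)·0+(-2)·0 = 1
  [Θ]: (1)·0+(-2)·0+(-2)·1 = -2
⇒ I^-2 L Θ^-2

{"I": -2, "L": 1, "Θ": -2}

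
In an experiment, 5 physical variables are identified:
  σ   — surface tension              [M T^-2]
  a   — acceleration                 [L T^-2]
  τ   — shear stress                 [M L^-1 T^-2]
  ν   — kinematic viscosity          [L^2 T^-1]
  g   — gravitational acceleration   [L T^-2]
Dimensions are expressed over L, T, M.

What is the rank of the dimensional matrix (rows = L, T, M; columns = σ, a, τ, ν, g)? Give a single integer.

Exponent matrix [L,T,M] × [σ,a,τ,ν,g]:
  L: [ 0  1 -1  2  1]
  T: [-2 -2 -2 -1 -2]
  M: [ 1  0  1  0  0]
Row reduction gives pivot columns σ,a,τ; rank = 3

3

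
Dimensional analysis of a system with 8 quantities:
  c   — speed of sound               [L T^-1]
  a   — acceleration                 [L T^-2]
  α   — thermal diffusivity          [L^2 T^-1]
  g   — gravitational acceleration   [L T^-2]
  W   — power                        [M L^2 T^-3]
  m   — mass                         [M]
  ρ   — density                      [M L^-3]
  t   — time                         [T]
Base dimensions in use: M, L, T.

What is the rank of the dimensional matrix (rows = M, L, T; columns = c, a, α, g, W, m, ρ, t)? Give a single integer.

Dimensional matrix (M×L×T by c×a×α×g×W×m×ρ×t):
  M: [ 0  0  0  0  1  1  1  0]
  L: [ 1  1  2  1  2  0 -3  0]
  T: [-1 -2 -1 -2 -3  0  0  1]
Row reduction gives pivot columns c,a,W; rank = 3

3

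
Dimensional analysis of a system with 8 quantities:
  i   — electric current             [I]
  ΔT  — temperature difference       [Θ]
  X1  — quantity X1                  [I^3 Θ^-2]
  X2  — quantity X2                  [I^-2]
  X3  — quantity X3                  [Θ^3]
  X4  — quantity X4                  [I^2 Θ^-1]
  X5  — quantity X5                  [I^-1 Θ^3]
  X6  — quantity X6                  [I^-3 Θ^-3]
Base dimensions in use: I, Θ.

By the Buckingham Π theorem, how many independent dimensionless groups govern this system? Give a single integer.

6

Exponent matrix [I,Θ] × [i,ΔT,X1,X2,X3,X4,X5,X6]:
  I: [ 1  0  3 -2  0  2 -1 -3]
  Θ: [ 0  1 -2  0  3 -1  3 -3]
Row reduction gives pivot columns i,ΔT; rank = 2
8 vars − rank 2 = 6 Π groups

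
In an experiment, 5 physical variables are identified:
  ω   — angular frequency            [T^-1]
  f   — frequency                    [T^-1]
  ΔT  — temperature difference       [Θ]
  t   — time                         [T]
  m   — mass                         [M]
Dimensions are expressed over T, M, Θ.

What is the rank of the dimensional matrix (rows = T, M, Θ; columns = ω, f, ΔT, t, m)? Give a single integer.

Exponent matrix [T,M,Θ] × [ω,f,ΔT,t,m]:
  T: [-1 -1  0  1  0]
  M: [ 0  0  0  0  1]
  Θ: [ 0  0  1  0  0]
Echelon form has 3 nonzero rows (pivots: ω,ΔT,m)

3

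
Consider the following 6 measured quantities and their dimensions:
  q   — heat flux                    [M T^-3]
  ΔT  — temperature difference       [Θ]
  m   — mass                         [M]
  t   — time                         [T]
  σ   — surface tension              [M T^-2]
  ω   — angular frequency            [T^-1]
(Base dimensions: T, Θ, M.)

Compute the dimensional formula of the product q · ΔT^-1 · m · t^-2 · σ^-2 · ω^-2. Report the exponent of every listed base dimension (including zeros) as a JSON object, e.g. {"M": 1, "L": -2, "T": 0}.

{"T": 1, "Θ": -1, "M": 0}

Write exponents as rows T,Θ,M / cols q,ΔT,m,t,σ,ω:
  T: [-3  0  0  1 -2 -1]
  Θ: [ 0  1  0  0  0  0]
  M: [ 1  0  1  0  1  0]
  [T]: (1)·-3+(-1)·0+(1)·0+(-2)·1+(-2)·-2+(-2)·-1 = 1
  [Θ]: (1)·0+(-1)·1+(1)·0+(-2)·0+(-2)·0+(-2)·0 = -1
  [M]: (1)·1+(-1)·0+(1)·1+(-2)·0+(-2)·1+(-2)·0 = 0
⇒ T Θ^-1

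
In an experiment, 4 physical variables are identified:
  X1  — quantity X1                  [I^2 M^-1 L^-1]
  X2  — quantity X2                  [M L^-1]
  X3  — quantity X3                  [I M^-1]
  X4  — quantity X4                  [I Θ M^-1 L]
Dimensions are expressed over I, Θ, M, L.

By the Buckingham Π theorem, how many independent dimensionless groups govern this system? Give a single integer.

Write exponents as rows I,Θ,M,L / cols X1,X2,X3,X4:
  I: [ 2  0  1  1]
  Θ: [ 0  0  0  1]
  M: [-1  1 -1 -1]
  L: [-1 -1  0  1]
Row reduction gives pivot columns X1,X2,X4; rank = 3
4 vars − rank 3 = 1 Π group

1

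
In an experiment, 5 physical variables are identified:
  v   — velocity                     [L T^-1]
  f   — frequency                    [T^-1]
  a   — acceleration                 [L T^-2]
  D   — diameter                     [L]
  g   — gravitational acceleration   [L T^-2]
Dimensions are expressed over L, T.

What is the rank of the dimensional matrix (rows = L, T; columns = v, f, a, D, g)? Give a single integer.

Write exponents as rows L,T / cols v,f,a,D,g:
  L: [ 1  0  1  1  1]
  T: [-1 -1 -2  0 -2]
Row reduction gives pivot columns v,f; rank = 2

2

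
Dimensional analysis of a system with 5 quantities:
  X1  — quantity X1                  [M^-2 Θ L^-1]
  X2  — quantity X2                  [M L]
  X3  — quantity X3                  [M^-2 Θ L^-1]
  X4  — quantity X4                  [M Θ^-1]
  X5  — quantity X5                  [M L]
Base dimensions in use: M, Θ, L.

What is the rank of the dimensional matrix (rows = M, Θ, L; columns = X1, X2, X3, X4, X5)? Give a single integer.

2

Exponent matrix [M,Θ,L] × [X1,X2,X3,X4,X5]:
  M: [-2  1 -2  1  1]
  Θ: [ 1  0  1 -1  0]
  L: [-1  1 -1  0  1]
RREF → pivots at {X1,X2} ⇒ r = 2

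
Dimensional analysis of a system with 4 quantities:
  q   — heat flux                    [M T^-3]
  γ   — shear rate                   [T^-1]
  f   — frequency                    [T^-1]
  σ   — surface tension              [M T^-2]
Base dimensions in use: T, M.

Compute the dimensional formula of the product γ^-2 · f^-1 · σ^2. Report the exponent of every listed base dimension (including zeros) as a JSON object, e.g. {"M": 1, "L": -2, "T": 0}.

{"T": -1, "M": 2}

Write exponents as rows T,M / cols q,γ,f,σ:
  T: [-3 -1 -1 -2]
  M: [ 1  0  0  1]
  [T]: (-2)·-1+(-1)·-1+(2)·-2 = -1
  [M]: (-2)·0+(-1)·0+(2)·1 = 2
⇒ T^-1 M^2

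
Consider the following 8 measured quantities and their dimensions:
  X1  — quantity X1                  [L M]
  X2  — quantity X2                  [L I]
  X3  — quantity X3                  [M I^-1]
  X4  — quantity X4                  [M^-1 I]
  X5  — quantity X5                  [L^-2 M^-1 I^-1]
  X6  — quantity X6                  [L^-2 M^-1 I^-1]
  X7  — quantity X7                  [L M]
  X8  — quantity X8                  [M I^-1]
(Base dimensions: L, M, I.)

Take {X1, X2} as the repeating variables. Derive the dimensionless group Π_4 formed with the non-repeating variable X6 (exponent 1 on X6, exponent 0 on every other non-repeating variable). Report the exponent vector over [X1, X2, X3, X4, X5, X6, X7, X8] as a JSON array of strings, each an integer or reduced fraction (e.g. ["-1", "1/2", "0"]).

["1", "1", "0", "0", "0", "1", "0", "0"]

Exponent matrix [L,M,I] × [X1,X2,X3,X4,X5,X6,X7,X8]:
  L: [ 1  1  0  0 -2 -2  1  0]
  M: [ 1  0  1 -1 -1 -1  1  1]
  I: [ 0  1 -1  1 -1 -1  0 -1]
Echelon form has 2 nonzero rows (pivots: X1,X2)
Pivot set = {X1,X2}, free = {X3,X4,X5,X6,X7,X8}
RREF:
  r0: [   1    0    1   -1   -1   -1    1    1]
  r1: [   0    1   -1    1   -1   -1    0   -1]
  r2: [   0    0    0    0    0    0    0    0]
Fix exponent of X6 at 1, X3 at 0, X4 at 0, X5 at 0, X7 at 0, X8 at 0; solve each RREF row for its pivot's exponent:
  r0: exp(X1) + (-1)·1 = 0 ⇒ exp(X1) = 1
  r1: exp(X2) + (-1)·1 = 0 ⇒ exp(X2) = 1
Π_4 = X1 · X2 · X6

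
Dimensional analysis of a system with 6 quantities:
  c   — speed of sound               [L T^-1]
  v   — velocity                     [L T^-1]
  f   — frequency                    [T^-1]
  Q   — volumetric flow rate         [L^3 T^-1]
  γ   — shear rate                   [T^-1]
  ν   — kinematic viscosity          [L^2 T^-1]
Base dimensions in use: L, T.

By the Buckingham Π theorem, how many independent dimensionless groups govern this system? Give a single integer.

4

Exponent matrix [L,T] × [c,v,f,Q,γ,ν]:
  L: [ 1  1  0  3  0  2]
  T: [-1 -1 -1 -1 -1 -1]
Echelon form has 2 nonzero rows (pivots: c,f)
n=6, r=2 ⇒ 4 dimensionless groups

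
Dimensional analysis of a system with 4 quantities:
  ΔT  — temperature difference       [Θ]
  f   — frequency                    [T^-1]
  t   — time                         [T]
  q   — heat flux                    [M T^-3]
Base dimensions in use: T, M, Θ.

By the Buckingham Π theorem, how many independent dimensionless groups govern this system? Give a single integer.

1

Dimensional matrix (T×M×Θ by ΔT×f×t×q):
  T: [ 0 -1  1 -3]
  M: [ 0  0  0  1]
  Θ: [ 1  0  0  0]
Echelon form has 3 nonzero rows (pivots: ΔT,f,q)
Π count = n − r = 4 − 3 = 1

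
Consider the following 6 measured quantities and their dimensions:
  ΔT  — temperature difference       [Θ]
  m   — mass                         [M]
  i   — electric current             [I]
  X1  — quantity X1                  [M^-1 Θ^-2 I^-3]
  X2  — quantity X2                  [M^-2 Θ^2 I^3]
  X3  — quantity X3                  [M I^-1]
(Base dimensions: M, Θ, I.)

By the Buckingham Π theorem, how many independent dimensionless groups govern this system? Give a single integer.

Exponent matrix [M,Θ,I] × [ΔT,m,i,X1,X2,X3]:
  M: [ 0  1  0 -1 -2  1]
  Θ: [ 1  0  0 -2  2  0]
  I: [ 0  0  1 -3  3 -1]
RREF → pivots at {ΔT,m,i} ⇒ r = 3
6 vars − rank 3 = 3 Π groups

3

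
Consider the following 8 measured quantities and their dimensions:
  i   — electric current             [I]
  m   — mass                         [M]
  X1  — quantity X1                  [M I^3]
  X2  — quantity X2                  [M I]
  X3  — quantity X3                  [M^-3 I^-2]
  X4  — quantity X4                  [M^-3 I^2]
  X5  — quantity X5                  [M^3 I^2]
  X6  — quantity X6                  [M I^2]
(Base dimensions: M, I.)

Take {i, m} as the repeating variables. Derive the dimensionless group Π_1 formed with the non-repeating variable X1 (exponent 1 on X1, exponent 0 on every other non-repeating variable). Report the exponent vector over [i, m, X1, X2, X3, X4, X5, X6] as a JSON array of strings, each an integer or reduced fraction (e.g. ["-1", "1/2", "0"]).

["-3", "-1", "1", "0", "0", "0", "0", "0"]

Exponent matrix [M,I] × [i,m,X1,X2,X3,X4,X5,X6]:
  M: [ 0  1  1  1 -3 -3  3  1]
  I: [ 1  0  3  1 -2  2  2  2]
Row reduction gives pivot columns i,m; rank = 2
Pivot set = {i,m}, free = {X1,X2,X3,X4,X5,X6}
RREF:
  r0: [   1    0    3    1   -2    2    2    2]
  r1: [   0    1    1    1   -3   -3    3    1]
Fix exponent of X1 at 1, X2 at 0, X3 at 0, X4 at 0, X5 at 0, X6 at 0; solve each RREF row for its pivot's exponent:
  r0: exp(i) + (3)·1 = 0 ⇒ exp(i) = -3
  r1: exp(m) + (1)·1 = 0 ⇒ exp(m) = -1
Π_1 = i^-3 · m^-1 · X1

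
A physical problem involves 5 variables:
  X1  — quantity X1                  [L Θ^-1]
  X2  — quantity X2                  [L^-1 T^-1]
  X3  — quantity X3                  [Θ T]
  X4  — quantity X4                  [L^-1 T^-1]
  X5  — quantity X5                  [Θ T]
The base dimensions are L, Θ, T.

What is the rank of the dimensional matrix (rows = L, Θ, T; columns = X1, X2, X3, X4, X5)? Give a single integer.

2

Exponent matrix [L,Θ,T] × [X1,X2,X3,X4,X5]:
  L: [ 1 -1  0 -1  0]
  Θ: [-1  0  1  0  1]
  T: [ 0 -1  1 -1  1]
Echelon form has 2 nonzero rows (pivots: X1,X2)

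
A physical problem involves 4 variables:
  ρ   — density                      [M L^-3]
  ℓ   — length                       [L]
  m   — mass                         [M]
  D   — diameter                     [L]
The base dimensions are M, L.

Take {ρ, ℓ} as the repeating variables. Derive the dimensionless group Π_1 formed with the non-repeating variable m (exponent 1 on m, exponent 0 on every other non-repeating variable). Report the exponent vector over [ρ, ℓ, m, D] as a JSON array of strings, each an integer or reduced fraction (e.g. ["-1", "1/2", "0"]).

Write exponents as rows M,L / cols ρ,ℓ,m,D:
  M: [ 1  0  1  0]
  L: [-3  1  0  1]
Row reduction gives pivot columns ρ,ℓ; rank = 2
Repeat: ρ,ℓ; free: m,D
RREF:
  r0: [   1    0    1    0]
  r1: [   0    1    3    1]
Fix exponent of m at 1, D at 0; solve each RREF row for its pivot's exponent:
  r0: exp(ρ) + (1)·1 = 0 ⇒ exp(ρ) = -1
  r1: exp(ℓ) + (3)·1 = 0 ⇒ exp(ℓ) = -3
Π_1 = ρ^-1 · ℓ^-3 · m

["-1", "-3", "1", "0"]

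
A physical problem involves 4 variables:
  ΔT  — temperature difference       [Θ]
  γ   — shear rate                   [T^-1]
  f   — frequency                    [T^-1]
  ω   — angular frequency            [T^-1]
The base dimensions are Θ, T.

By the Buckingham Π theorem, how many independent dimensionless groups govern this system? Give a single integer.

Write exponents as rows Θ,T / cols ΔT,γ,f,ω:
  Θ: [ 1  0  0  0]
  T: [ 0 -1 -1 -1]
Echelon form has 2 nonzero rows (pivots: ΔT,γ)
Π count = n − r = 4 − 2 = 2

2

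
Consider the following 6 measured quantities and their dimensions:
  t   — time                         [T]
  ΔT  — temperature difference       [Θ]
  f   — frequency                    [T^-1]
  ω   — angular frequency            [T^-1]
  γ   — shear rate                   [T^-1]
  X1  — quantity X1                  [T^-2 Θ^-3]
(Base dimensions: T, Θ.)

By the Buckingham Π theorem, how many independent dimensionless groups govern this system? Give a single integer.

4

Dimensional matrix (T×Θ by t×ΔT×f×ω×γ×X1):
  T: [ 1  0 -1 -1 -1 -2]
  Θ: [ 0  1  0  0  0 -3]
Row reduction gives pivot columns t,ΔT; rank = 2
Π count = n − r = 6 − 2 = 4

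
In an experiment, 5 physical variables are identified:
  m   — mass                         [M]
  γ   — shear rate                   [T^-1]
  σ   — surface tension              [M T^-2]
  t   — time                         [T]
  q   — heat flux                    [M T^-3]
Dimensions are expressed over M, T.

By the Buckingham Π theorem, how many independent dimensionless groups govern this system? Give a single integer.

3

Write exponents as rows M,T / cols m,γ,σ,t,q:
  M: [ 1  0  1  0  1]
  T: [ 0 -1 -2  1 -3]
Echelon form has 2 nonzero rows (pivots: m,γ)
Π count = n − r = 5 − 2 = 3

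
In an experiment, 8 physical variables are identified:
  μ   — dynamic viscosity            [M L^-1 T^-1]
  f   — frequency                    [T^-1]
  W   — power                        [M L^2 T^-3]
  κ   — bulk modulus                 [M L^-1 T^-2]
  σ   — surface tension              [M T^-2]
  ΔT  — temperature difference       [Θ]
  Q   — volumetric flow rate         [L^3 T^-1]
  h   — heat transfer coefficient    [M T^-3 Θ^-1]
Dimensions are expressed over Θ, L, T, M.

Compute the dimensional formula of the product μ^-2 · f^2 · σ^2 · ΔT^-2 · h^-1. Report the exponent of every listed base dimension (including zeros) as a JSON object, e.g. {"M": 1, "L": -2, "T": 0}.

{"Θ": -1, "L": 2, "T": -1, "M": -1}

Exponent matrix [Θ,L,T,M] × [μ,f,W,κ,σ,ΔT,Q,h]:
  Θ: [ 0  0  0  0  0  1  0 -1]
  L: [-1  0  2 -1  0  0  3  0]
  T: [-1 -1 -3 -2 -2  0 -1 -3]
  M: [ 1  0  1  1  1  0  0  1]
  [Θ]: (-2)·0+(2)·0+(2)·0+(-2)·1+(-1)·-1 = -1
  [L]: (-2)·-1+(2)·0+(2)·0+(-2)·0+(-1)·0 = 2
  [T]: (-2)·-1+(2)·-1+(2)·-2+(-2)·0+(-1)·-3 = -1
  [M]: (-2)·1+(2)·0+(2)·1+(-2)·0+(-1)·1 = -1
⇒ Θ^-1 L^2 T^-1 M^-1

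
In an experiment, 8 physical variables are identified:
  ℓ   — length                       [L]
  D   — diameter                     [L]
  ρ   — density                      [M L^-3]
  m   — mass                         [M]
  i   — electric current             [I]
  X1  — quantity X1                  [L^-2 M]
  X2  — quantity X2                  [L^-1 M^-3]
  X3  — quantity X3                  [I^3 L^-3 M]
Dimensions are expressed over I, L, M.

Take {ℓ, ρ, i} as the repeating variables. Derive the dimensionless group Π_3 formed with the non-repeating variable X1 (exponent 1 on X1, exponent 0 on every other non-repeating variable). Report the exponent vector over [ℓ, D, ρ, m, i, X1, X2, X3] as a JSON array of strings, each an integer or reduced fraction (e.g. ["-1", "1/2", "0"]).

["-1", "0", "-1", "0", "0", "1", "0", "0"]

Exponent matrix [I,L,M] × [ℓ,D,ρ,m,i,X1,X2,X3]:
  I: [ 0  0  0  0  1  0  0  3]
  L: [ 1  1 -3  0  0 -2 -1 -3]
  M: [ 0  0  1  1  0  1 -3  1]
Row reduction gives pivot columns ℓ,ρ,i; rank = 3
Pivot set = {ℓ,ρ,i}, free = {D,m,X1,X2,X3}
RREF:
  r0: [   1    1    0    3    0    1  -10    0]
  r1: [   0    0    1    1    0    1   -3    1]
  r2: [   0    0    0    0    1    0    0    3]
Fix exponent of X1 at 1, D at 0, m at 0, X2 at 0, X3 at 0; solve each RREF row for its pivot's exponent:
  r0: exp(ℓ) + (1)·1 = 0 ⇒ exp(ℓ) = -1
  r1: exp(ρ) + (1)·1 = 0 ⇒ exp(ρ) = -1
  r2: exp(i) + (0)·1 = 0 ⇒ exp(i) = 0
Π_3 = ℓ^-1 · ρ^-1 · X1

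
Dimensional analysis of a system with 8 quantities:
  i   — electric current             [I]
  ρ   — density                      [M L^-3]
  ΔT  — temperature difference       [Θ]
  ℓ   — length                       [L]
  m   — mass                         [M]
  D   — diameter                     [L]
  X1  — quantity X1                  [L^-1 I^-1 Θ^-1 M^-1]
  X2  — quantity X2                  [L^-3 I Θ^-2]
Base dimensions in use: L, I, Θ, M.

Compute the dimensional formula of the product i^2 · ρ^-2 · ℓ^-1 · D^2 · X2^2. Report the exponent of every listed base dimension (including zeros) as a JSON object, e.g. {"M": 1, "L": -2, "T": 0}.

{"L": 1, "I": 4, "Θ": -4, "M": -2}

Dimensional matrix (L×I×Θ×M by i×ρ×ΔT×ℓ×m×D×X1×X2):
  L: [ 0 -3  0  1  0  1 -1 -3]
  I: [ 1  0  0  0  0  0 -1  1]
  Θ: [ 0  0  1  0  0  0 -1 -2]
  M: [ 0  1  0  0  1  0 -1  0]
  [L]: (2)·0+(-2)·-3+(-1)·1+(2)·1+(2)·-3 = 1
  [I]: (2)·1+(-2)·0+(-1)·0+(2)·0+(2)·1 = 4
  [Θ]: (2)·0+(-2)·0+(-1)·0+(2)·0+(2)·-2 = -4
  [M]: (2)·0+(-2)·1+(-1)·0+(2)·0+(2)·0 = -2
⇒ L I^4 Θ^-4 M^-2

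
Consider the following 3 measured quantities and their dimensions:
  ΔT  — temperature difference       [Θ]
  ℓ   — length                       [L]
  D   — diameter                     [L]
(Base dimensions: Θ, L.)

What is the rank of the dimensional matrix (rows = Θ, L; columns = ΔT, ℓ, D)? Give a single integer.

2

Dimensional matrix (Θ×L by ΔT×ℓ×D):
  Θ: [ 1  0  0]
  L: [ 0  1  1]
Echelon form has 2 nonzero rows (pivots: ΔT,ℓ)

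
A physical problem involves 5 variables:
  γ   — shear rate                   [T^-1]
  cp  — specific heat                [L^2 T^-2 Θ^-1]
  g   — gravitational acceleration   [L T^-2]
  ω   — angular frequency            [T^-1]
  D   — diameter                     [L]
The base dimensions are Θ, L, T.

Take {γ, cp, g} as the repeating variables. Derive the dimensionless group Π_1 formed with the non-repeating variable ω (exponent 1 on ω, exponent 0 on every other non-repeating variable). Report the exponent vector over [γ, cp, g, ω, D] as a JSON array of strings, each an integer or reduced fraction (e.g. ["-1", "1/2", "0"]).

["-1", "0", "0", "1", "0"]

Write exponents as rows Θ,L,T / cols γ,cp,g,ω,D:
  Θ: [ 0 -1  0  0  0]
  L: [ 0  2  1  0  1]
  T: [-1 -2 -2 -1  0]
Echelon form has 3 nonzero rows (pivots: γ,cp,g)
Repeat: γ,cp,g; free: ω,D
RREF:
  r0: [   1    0    0    1   -2]
  r1: [   0    1    0    0    0]
  r2: [   0    0    1    0    1]
Fix exponent of ω at 1, D at 0; solve each RREF row for its pivot's exponent:
  r0: exp(γ) + (1)·1 = 0 ⇒ exp(γ) = -1
  r1: exp(cp) + (0)·1 = 0 ⇒ exp(cp) = 0
  r2: exp(g) + (0)·1 = 0 ⇒ exp(g) = 0
Π_1 = γ^-1 · ω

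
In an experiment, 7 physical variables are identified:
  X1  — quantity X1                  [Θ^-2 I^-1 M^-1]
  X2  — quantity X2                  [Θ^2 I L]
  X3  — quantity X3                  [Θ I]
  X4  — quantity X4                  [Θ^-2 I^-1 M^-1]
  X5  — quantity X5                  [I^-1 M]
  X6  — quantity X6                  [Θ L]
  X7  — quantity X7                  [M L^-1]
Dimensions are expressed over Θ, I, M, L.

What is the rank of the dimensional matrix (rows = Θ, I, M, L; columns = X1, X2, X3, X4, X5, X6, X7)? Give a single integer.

Write exponents as rows Θ,I,M,L / cols X1,X2,X3,X4,X5,X6,X7:
  Θ: [-2  2  1 -2  0  1  0]
  I: [-1  1  1 -1 -1  0  0]
  M: [-1  0  0 -1  1  0  1]
  L: [ 0  1  0  0  0  1 -1]
Echelon form has 3 nonzero rows (pivots: X1,X2,X3)

3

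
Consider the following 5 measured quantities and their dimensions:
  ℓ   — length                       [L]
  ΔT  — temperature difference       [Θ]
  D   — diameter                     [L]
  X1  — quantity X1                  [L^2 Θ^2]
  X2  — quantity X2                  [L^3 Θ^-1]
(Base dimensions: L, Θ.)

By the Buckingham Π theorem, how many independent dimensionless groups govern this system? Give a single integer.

Dimensional matrix (L×Θ by ℓ×ΔT×D×X1×X2):
  L: [ 1  0  1  2  3]
  Θ: [ 0  1  0  2 -1]
RREF → pivots at {ℓ,ΔT} ⇒ r = 2
n=5, r=2 ⇒ 3 dimensionless groups

3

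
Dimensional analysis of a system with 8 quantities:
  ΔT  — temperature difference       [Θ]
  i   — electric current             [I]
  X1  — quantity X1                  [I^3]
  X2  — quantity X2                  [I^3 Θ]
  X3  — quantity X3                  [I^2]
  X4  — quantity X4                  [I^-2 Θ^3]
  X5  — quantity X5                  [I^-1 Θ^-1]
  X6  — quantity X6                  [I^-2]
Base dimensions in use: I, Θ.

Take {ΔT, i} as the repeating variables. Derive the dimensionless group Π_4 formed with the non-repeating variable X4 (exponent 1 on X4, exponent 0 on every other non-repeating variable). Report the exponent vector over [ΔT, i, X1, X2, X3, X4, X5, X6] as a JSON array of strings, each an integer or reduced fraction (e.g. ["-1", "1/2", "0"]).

Exponent matrix [I,Θ] × [ΔT,i,X1,X2,X3,X4,X5,X6]:
  I: [ 0  1  3  3  2 -2 -1 -2]
  Θ: [ 1  0  0  1  0  3 -1  0]
RREF → pivots at {ΔT,i} ⇒ r = 2
Repeat: ΔT,i; free: X1,X2,X3,X4,X5,X6
RREF:
  r0: [   1    0    0    1    0    3   -1    0]
  r1: [   0    1    3    3    2   -2   -1   -2]
Fix exponent of X4 at 1, X1 at 0, X2 at 0, X3 at 0, X5 at 0, X6 at 0; solve each RREF row for its pivot's exponent:
  r0: exp(ΔT) + (3)·1 = 0 ⇒ exp(ΔT) = -3
  r1: exp(i) + (-2)·1 = 0 ⇒ exp(i) = 2
Π_4 = ΔT^-3 · i^2 · X4

["-3", "2", "0", "0", "0", "1", "0", "0"]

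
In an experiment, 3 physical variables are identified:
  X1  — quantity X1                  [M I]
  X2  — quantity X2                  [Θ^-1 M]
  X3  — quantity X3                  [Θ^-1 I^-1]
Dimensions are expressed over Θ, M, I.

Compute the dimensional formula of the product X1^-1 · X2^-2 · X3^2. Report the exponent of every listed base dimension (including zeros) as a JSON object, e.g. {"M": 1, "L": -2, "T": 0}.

Exponent matrix [Θ,M,I] × [X1,X2,X3]:
  Θ: [ 0 -1 -1]
  M: [ 1  1  0]
  I: [ 1  0 -1]
  [Θ]: (-1)·0+(-2)·-1+(2)·-1 = 0
  [M]: (-1)·1+(-2)·1+(2)·0 = -3
  [I]: (-1)·1+(-2)·0+(2)·-1 = -3
⇒ M^-3 I^-3

{"Θ": 0, "M": -3, "I": -3}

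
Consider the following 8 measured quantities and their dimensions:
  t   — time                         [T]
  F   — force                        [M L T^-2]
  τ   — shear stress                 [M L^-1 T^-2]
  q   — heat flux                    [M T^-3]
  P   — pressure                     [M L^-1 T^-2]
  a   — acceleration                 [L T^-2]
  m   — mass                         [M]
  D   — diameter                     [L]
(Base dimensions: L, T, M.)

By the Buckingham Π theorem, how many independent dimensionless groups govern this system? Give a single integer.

Write exponents as rows L,T,M / cols t,F,τ,q,P,a,m,D:
  L: [ 0  1 -1  0 -1  1  0  1]
  T: [ 1 -2 -2 -3 -2 -2  0  0]
  M: [ 0  1  1  1  1  0  1  0]
Row reduction gives pivot columns t,F,τ; rank = 3
Π count = n − r = 8 − 3 = 5

5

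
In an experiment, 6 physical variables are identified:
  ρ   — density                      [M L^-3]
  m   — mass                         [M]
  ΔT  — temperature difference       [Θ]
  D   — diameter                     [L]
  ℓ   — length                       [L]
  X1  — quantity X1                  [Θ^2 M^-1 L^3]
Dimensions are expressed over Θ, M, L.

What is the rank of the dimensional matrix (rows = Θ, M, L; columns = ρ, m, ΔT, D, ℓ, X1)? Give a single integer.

Exponent matrix [Θ,M,L] × [ρ,m,ΔT,D,ℓ,X1]:
  Θ: [ 0  0  1  0  0  2]
  M: [ 1  1  0  0  0 -1]
  L: [-3  0  0  1  1  3]
RREF → pivots at {ρ,m,ΔT} ⇒ r = 3

3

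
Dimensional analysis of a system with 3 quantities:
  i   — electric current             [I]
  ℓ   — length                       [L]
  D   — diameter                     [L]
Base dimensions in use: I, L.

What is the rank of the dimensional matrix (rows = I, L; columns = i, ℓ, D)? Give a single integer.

2

Dimensional matrix (I×L by i×ℓ×D):
  I: [ 1  0  0]
  L: [ 0  1  1]
Echelon form has 2 nonzero rows (pivots: i,ℓ)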